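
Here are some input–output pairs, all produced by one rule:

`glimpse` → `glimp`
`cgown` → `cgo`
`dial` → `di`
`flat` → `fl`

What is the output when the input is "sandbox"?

sandb

What's happening: delete the last 2 characters.
Doing the same to "sandbox": "sandb".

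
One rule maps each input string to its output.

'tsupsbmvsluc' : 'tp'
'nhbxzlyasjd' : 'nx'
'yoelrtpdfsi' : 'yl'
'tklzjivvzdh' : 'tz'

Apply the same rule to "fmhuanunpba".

fu

The rule is to keep one character in every 3, starting at position 1 (positions 1st, 4th, 7th, ...), then delete the last 2 characters.
On "fmhuanunpba": the first step gives "fuub", and the second then gives "fu".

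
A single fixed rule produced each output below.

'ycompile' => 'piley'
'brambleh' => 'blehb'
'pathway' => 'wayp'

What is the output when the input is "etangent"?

gente

In each case the input is transformed by: move the first character to the end, then delete the first 3 characters.
Applying both steps to "etangent": "tangente", then "gente".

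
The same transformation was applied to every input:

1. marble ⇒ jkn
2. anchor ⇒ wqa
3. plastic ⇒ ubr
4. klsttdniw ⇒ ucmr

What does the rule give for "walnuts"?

The rule is to keep every other character starting from the second (positions 2nd, 4th, 6th, ...), then shift every letter 9 places forward in the alphabet (wrapping around).
Applying both steps to "walnuts": "ant", then "jwc".

jwc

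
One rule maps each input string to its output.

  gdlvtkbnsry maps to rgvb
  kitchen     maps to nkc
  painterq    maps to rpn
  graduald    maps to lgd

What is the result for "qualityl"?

Rule — keep one character in every 3, starting at position 1 (positions 1st, 4th, 7th, ...), then move the last character to the front.
Working it through for "qualityl": intermediate "qly", final "yql".

yql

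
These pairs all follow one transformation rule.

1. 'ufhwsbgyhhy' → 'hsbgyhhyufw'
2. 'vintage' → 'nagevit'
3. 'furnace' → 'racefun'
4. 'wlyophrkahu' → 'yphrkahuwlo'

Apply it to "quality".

Each output is the input with this applied: move the first 3 characters to the end (rotate left by 3), then swap the first and last characters.
Applying that to "quality" gives "aityqul".

aityqul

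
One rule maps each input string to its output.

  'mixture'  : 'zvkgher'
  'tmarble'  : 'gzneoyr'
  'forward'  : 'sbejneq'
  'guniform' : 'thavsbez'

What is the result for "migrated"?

zvtengrq

What's happening: shift every letter 13 places forward in the alphabet (wrapping around) — i.e. ROT13.
On "migrated" that produces "zvtengrq".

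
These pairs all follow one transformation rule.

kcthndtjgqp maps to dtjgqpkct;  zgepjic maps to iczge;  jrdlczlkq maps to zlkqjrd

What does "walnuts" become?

Each output is the input with this applied: move the first 3 characters to the end (rotate left by 3), then delete the first 2 characters.
So "walnuts" becomes "tswal".
(Check on "jrdlczlkq": → "lczlkqjrd" → "zlkqjrd" ✓)

tswal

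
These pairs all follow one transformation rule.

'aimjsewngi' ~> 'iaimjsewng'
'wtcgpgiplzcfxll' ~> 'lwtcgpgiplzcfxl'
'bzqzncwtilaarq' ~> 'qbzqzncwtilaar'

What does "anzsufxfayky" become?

yanzsufxfayk

The pattern: move the last character to the front.
For "anzsufxfayky" the result is "yanzsufxfayk".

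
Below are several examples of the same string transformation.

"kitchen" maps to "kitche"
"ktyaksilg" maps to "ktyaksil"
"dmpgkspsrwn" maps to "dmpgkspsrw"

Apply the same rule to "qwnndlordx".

Rule — delete the last character.
For "qwnndlordx" the result is "qwnndlord".

qwnndlord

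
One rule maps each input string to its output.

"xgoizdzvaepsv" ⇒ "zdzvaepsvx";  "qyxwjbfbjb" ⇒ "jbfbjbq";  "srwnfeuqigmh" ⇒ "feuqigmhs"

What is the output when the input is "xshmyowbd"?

Rule — move the first character to the end, then delete the first 3 characters.
Working it through for "xshmyowbd": intermediate "shmyowbdx", final "yowbdx".

yowbdx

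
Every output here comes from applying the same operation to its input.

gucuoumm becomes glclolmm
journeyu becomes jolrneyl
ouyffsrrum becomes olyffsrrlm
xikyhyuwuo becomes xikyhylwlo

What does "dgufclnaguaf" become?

Each output is the input with this applied: replace every "u" with "l".
Applying that to "dgufclnaguaf" gives "dglfclnaglaf".

dglfclnaglaf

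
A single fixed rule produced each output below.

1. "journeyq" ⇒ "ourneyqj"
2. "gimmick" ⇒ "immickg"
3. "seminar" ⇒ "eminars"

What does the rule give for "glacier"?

What's happening: move the first character to the end.
For "glacier" the result is "lacierg".

lacierg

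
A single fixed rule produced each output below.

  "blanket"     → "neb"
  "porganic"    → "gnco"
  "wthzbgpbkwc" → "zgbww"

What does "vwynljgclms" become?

njcmv

Looking at the pairs, the operation is to move the first 2 characters to the end (rotate left by 2), then keep every other character starting from the second (positions 2nd, 4th, 6th, ...).
Applying both steps to "vwynljgclms": "ynljgclmsvw", then "njcmv".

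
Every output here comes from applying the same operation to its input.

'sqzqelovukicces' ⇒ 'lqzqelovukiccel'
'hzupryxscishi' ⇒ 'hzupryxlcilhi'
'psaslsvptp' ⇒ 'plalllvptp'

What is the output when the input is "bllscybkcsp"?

blllcybkclp

In each case the input is transformed by: replace every "s" with "l".
"bllscybkcsp" → "blllcybkclp".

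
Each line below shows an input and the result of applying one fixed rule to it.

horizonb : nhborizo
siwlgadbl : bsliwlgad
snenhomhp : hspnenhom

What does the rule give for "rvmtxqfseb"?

erbvmtxqfs

In each case the input is transformed by: swap the first and last characters, then move the last 2 characters to the front (rotate right by 2).
Starting from "rvmtxqfseb": after the first operation, "bvmtxqfser"; after the second, "erbvmtxqfs".
(Check on "siwlgadbl": → "liwlgadbs" → "bsliwlgad" ✓)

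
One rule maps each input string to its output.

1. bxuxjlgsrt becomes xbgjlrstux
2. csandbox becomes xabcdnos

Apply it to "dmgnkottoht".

tdghkmnoott

The pattern: sort the characters into alphabetical order, then move the last character to the front.
For "dmgnkottoht", step one produces "dghkmnoottt"; step two turns that into "tdghkmnoott".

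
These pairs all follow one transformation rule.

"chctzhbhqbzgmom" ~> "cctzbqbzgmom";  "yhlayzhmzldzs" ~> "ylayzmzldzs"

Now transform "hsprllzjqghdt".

Rule — remove every "h".
"hsprllzjqghdt" → "sprllzjqgdt".

sprllzjqgdt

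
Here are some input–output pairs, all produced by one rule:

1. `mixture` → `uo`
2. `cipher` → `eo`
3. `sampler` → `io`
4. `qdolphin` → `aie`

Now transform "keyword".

oa

What's happening: shift every letter 3 places backward in the alphabet (wrapping around), then keep only the vowels.
Starting from "keyword": after the first operation, "hbvtloa"; after the second, "oa".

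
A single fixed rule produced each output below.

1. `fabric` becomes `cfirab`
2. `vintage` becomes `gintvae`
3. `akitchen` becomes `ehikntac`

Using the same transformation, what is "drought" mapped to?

The transformation: sort the characters into alphabetical order, then move the first 2 characters to the end (rotate left by 2).
"drought" → "dghortu" → "hortudg".

hortudg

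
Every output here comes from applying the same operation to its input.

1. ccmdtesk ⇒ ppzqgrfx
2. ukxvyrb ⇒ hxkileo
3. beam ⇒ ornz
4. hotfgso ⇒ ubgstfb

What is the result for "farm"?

Each output is the input with this applied: shift every letter 13 places forward in the alphabet (wrapping around) — i.e. ROT13.
Applying that to "farm" gives "snez".

snez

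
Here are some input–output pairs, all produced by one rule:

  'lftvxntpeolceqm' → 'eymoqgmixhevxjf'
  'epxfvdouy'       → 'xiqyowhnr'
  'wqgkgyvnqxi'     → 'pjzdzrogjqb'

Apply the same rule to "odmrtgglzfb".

Looking at the pairs, the operation is to shift every letter 7 places backward in the alphabet (wrapping around).
On "odmrtgglzfb" that produces "hwfkmzzesyu".

hwfkmzzesyu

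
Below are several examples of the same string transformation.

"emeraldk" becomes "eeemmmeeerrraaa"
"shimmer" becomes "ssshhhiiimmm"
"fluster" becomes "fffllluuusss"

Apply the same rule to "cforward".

What's happening: delete the last 3 characters, then repeat every character 3 times.
Starting from "cforward": after the first operation, "cforw"; after the second, "cccfffooorrrwww".

cccfffooorrrwww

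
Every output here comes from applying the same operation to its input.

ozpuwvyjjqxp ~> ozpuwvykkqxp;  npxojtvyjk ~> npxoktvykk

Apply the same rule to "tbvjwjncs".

Each output is the input with this applied: replace every "j" with "k".
So "tbvjwjncs" becomes "tbvkwkncs".

tbvkwkncs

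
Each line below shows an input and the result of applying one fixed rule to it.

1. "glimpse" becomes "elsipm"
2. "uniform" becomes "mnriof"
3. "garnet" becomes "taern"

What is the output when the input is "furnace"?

eucran

Looking at the pairs, the operation is to take characters alternately from the front and the back (1st, last, 2nd, 2nd-last, ...), then delete the first character.
On "furnace" that produces "eucran".
(Check on "glimpse": → "gelsipm" → "elsipm" ✓)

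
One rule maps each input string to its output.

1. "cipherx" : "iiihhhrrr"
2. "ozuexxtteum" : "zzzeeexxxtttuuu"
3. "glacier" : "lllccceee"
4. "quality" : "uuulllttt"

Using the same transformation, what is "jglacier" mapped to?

The pattern: keep every other character starting from the second (positions 2nd, 4th, 6th, ...), then repeat every character 3 times.
On "jglacier": the first step gives "gair", and the second then gives "gggaaaiiirrr".

gggaaaiiirrr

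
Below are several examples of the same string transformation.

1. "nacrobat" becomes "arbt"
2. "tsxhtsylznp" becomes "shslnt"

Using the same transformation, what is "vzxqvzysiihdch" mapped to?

zqzsidh

The pattern: move the first character to the end, then keep every other character starting from the first (positions 1st, 3rd, 5th, ...).
On "vzxqvzysiihdch": the first step gives "zxqvzysiihdchv", and the second then gives "zqzsidh".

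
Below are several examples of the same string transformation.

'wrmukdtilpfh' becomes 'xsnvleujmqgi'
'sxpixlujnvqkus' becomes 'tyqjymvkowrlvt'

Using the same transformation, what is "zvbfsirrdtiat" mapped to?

awcgtjsseujbu

Rule — shift every letter 1 place forward in the alphabet (wrapping around).
So "zvbfsirrdtiat" becomes "awcgtjsseujbu".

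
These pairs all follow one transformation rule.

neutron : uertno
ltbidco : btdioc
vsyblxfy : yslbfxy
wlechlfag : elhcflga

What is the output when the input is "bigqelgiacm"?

gieqglaimc

The pattern: delete the first character, then swap each adjacent pair of characters (1↔2, 3↔4, ...).
Doing the same to "bigqelgiacm": "gieqglaimc".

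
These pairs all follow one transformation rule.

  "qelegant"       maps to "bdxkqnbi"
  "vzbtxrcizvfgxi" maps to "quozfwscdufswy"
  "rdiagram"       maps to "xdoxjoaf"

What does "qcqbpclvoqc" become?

The rule is to shift every letter 3 places backward in the alphabet (wrapping around), then move the first 3 characters to the end (rotate left by 3).
"qcqbpclvoqc" → "nznymzislnz" → "ymzislnznzn".

ymzislnznzn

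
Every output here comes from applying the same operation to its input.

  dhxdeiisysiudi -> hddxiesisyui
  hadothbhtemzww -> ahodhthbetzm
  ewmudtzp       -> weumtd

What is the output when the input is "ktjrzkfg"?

The rule is to swap each adjacent pair of characters (1↔2, 3↔4, ...), then delete the last 2 characters.
Applying both steps to "ktjrzkfg": "tkrjkzgf", then "tkrjkz".

tkrjkz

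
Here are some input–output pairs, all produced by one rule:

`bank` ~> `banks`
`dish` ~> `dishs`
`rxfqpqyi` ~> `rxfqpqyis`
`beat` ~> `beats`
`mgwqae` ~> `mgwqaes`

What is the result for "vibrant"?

vibrants

What's happening: append "s".
On "vibrant" that produces "vibrants".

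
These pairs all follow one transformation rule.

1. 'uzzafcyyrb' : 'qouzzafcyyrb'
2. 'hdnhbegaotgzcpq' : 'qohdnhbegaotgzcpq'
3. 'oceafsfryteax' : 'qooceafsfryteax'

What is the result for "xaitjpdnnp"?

qoxaitjpdnnp

Looking at the pairs, the operation is to prepend "qo".
On "xaitjpdnnp" that produces "qoxaitjpdnnp".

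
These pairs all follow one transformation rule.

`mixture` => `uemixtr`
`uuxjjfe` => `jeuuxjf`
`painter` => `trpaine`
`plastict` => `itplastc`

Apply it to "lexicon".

The rule is to move the last 2 characters to the front (rotate right by 2), then swap the first and last characters.
For "lexicon", step one produces "onlexic"; step two turns that into "cnlexio".

cnlexio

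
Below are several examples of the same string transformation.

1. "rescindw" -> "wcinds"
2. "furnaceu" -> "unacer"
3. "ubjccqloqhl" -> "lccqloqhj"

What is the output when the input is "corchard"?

The rule is to delete the first 2 characters, then swap the first and last characters.
"corchard" → "rchard" → "dcharr".

dcharr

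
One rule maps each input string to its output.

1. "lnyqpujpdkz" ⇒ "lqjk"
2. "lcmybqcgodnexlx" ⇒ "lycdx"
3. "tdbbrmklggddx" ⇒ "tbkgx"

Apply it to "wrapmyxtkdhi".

wpxd

The transformation: keep one character in every 3, starting at position 1 (positions 1st, 4th, 7th, ...).
Applying that to "wrapmyxtkdhi" gives "wpxd".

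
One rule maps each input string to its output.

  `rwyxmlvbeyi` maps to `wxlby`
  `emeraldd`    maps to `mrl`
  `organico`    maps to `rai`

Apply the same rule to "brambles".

Looking at the pairs, the operation is to delete the last character, then keep every other character starting from the second (positions 2nd, 4th, 6th, ...).
On "brambles": the first step gives "bramble", and the second then gives "rml".

rml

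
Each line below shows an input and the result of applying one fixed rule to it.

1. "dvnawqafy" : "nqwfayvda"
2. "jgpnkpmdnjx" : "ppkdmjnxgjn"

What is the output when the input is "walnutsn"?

Rule — swap each adjacent pair of characters (1↔2, 3↔4, ...), then move the first 3 characters to the end (rotate left by 3).
On "walnutsn": the first step gives "awnltuns", and the second then gives "ltunsawn".

ltunsawn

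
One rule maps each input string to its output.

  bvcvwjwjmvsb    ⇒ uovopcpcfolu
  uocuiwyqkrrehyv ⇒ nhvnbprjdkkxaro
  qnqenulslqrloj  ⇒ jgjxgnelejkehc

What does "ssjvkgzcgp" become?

llcodzsvzi

The pattern: shift every letter 7 places backward in the alphabet (wrapping around).
On "ssjvkgzcgp" that produces "llcodzsvzi".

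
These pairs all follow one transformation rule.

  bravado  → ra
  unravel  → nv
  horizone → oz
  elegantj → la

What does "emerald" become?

In each case the input is transformed by: move the last character to the front, then keep one character in every 3, starting at position 3 (positions 3rd, 6th, 9th, ...).
Starting from "emerald": after the first operation, "demeral"; after the second, "ma".

ma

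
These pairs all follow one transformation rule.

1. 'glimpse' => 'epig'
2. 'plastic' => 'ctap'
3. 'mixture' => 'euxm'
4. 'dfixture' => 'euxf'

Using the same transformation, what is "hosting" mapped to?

gish

Each output is the input with this applied: reverse the string, then keep every other character starting from the first (positions 1st, 3rd, 5th, ...).
"hosting" → "gnitsoh" → "gish".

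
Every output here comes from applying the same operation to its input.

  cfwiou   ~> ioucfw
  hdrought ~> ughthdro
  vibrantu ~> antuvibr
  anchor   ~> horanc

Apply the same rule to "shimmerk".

merkshim

Rule — swap the front and back halves of the string.
Applying that to "shimmerk" gives "merkshim".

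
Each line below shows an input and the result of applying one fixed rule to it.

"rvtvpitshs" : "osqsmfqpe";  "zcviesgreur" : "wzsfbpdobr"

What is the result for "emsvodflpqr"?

bjpslacimn

The rule is to delete the last character, then shift every letter 3 places backward in the alphabet (wrapping around).
For "emsvodflpqr", step one produces "emsvodflpq"; step two turns that into "bjpslacimn".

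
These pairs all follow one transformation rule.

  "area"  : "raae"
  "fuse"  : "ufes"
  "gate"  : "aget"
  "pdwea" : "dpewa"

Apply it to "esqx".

sexq

In each case the input is transformed by: swap each adjacent pair of characters (1↔2, 3↔4, ...).
Applying that to "esqx" gives "sexq".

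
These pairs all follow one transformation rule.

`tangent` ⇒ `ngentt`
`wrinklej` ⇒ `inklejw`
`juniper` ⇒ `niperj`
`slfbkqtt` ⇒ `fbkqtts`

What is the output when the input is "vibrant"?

brantv

Each output is the input with this applied: move the first character to the end, then delete the first character.
"vibrant" → "brantv".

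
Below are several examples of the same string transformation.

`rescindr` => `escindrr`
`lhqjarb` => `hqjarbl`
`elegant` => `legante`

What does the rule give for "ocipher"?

ciphero

The transformation: move the first character to the end.
Applying that to "ocipher" gives "ciphero".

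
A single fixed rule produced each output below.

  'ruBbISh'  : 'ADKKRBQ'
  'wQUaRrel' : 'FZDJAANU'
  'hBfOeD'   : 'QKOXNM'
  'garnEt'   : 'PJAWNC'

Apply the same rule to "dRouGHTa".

MAXDPQCJ

The transformation: shift every letter 9 places forward in the alphabet (wrapping around), then convert every letter to uppercase.
"dRouGHTa" → "mAxdPQCj" → "MAXDPQCJ".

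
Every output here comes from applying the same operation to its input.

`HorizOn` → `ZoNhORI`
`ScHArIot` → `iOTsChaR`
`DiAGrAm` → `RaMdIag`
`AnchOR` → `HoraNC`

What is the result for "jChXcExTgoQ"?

Rule — move the last 3 characters to the front (rotate right by 3), then flip the case of every letter.
Starting from "jChXcExTgoQ": after the first operation, "goQjChXcExT"; after the second, "GOqJcHxCeXt".
(Check on "AnchOR": → "hORAnc" → "HoraNC" ✓)

GOqJcHxCeXt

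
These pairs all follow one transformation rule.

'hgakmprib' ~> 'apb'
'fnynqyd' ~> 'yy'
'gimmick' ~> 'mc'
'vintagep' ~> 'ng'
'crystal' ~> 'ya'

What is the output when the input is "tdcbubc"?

Each output is the input with this applied: keep one character in every 3, starting at position 3 (positions 3rd, 6th, 9th, ...).
"tdcbubc" → "cb".

cb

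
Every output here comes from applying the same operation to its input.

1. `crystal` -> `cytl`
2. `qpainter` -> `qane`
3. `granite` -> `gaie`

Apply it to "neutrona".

nurn

Each output is the input with this applied: keep every other character starting from the first (positions 1st, 3rd, 5th, ...).
For "neutrona" the result is "nurn".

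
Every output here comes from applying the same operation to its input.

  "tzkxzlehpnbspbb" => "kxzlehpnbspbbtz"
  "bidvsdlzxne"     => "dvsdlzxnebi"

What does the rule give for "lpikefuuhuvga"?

Rule — move the first 2 characters to the end (rotate left by 2).
So "lpikefuuhuvga" becomes "ikefuuhuvgalp".

ikefuuhuvgalp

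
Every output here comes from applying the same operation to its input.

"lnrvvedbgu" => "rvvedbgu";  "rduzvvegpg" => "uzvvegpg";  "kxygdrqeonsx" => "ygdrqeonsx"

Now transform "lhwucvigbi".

wucvigbi

In each case the input is transformed by: delete the first 2 characters.
"lhwucvigbi" → "wucvigbi".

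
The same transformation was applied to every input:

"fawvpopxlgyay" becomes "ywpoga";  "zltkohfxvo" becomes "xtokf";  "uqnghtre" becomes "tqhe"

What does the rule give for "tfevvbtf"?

vtfb

Each output is the input with this applied: sort the characters into reverse alphabetical order, then keep every other character starting from the second (positions 2nd, 4th, 6th, ...).
So "tfevvbtf" becomes "vtfb".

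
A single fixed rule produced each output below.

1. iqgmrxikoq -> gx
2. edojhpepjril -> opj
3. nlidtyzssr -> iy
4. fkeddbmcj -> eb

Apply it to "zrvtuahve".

va

In each case the input is transformed by: keep one character in every 3, starting at position 3 (positions 3rd, 6th, 9th, ...), then delete the last character.
"zrvtuahve" → "vae" → "va".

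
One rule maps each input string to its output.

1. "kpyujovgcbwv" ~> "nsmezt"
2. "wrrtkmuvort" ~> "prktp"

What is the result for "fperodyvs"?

The rule is to shift every letter 2 places backward in the alphabet (wrapping around), then keep every other character starting from the second (positions 2nd, 4th, 6th, ...).
For "fperodyvs", step one produces "dncpmbwtq"; step two turns that into "npbt".
(Check on "wrrtkmuvort": → "upprikstmpr" → "prktp" ✓)

npbt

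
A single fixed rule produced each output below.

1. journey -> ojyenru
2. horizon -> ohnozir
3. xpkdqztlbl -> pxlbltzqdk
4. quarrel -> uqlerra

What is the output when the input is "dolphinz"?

The pattern: reverse the string, then move the last 2 characters to the front (rotate right by 2).
"dolphinz" → "znihplod" → "odznihpl".

odznihpl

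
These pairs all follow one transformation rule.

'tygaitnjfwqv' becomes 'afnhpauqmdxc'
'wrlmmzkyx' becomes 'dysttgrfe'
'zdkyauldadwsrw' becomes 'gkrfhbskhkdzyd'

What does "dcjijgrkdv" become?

The pattern: shift every letter 7 places forward in the alphabet (wrapping around).
On "dcjijgrkdv" that produces "kjqpqnyrkc".

kjqpqnyrkc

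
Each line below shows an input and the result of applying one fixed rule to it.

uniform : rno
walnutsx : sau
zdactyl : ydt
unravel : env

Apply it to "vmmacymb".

mmc

In each case the input is transformed by: move the last 2 characters to the front (rotate right by 2), then keep one character in every 3, starting at position 1 (positions 1st, 4th, 7th, ...).
"vmmacymb" → "mbvmmacy" → "mmc".
(Check on "uniform": → "rmunifo" → "rno" ✓)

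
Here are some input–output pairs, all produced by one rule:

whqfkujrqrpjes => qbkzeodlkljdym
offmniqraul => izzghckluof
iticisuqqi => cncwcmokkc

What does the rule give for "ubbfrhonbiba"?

ovvzlbihvcvu

What's happening: shift every letter 6 places backward in the alphabet (wrapping around).
Applying that to "ubbfrhonbiba" gives "ovvzlbihvcvu".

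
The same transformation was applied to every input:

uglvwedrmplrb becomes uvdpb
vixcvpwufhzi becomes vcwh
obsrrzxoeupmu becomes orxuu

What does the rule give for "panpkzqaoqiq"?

ppqq

What's happening: keep one character in every 3, starting at position 1 (positions 1st, 4th, 7th, ...).
Applying that to "panpkzqaoqiq" gives "ppqq".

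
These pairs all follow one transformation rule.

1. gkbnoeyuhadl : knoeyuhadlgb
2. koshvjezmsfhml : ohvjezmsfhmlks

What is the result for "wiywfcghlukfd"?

Each output is the input with this applied: move the first 2 characters to the end (rotate left by 2), then swap the first and last characters.
For "wiywfcghlukfd", step one produces "ywfcghlukfdwi"; step two turns that into "iwfcghlukfdwy".

iwfcghlukfdwy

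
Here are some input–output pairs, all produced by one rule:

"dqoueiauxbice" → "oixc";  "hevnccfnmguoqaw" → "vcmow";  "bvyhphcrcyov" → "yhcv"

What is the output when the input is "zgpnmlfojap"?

The pattern: keep one character in every 3, starting at position 3 (positions 3rd, 6th, 9th, ...).
On "zgpnmlfojap" that produces "plj".

plj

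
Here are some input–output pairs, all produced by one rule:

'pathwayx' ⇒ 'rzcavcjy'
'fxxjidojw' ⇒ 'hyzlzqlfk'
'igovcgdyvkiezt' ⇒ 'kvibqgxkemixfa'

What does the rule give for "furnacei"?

hkwgtepc

The transformation: shift every letter 2 places forward in the alphabet (wrapping around), then take characters alternately from the front and the back (1st, last, 2nd, 2nd-last, ...).
"furnacei" → "hwtpcegk" → "hkwgtepc".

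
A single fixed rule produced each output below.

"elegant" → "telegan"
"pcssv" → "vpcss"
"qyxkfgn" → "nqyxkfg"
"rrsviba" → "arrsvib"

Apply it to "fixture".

efixtur

The rule is to move the last character to the front.
"fixture" → "efixtur".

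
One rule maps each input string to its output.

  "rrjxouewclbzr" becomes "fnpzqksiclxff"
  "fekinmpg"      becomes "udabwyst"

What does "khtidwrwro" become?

cfkfkrwhvy

What's happening: reverse the string, then shift every letter 12 places backward in the alphabet (wrapping around).
Starting from "khtidwrwro": after the first operation, "orwrwdithk"; after the second, "cfkfkrwhvy".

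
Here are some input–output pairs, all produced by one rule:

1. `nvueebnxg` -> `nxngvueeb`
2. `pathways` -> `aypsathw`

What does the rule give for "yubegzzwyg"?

wyygubegzz

The rule is to swap the first and last characters, then move the last 3 characters to the front (rotate right by 3).
"yubegzzwyg" → "gubegzzwyy" → "wyygubegzz".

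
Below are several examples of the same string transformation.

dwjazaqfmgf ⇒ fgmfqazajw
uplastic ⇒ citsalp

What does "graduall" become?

llaudar

Rule — reverse the string, then delete the last character.
Applying both steps to "graduall": "llaudarg", then "llaudar".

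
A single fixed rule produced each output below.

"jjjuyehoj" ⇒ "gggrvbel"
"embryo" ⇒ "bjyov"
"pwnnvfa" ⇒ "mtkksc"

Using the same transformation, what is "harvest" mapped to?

Looking at the pairs, the operation is to delete the last character, then shift every letter 3 places backward in the alphabet (wrapping around).
For "harvest" the result is "exosbp".
(Check on "jjjuyehoj": → "jjjuyeho" → "gggrvbel" ✓)

exosbp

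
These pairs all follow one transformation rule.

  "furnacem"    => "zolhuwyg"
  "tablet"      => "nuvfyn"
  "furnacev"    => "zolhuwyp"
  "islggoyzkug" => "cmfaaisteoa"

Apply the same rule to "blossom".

vfimmig

Rule — shift every letter 6 places backward in the alphabet (wrapping around).
Doing the same to "blossom": "vfimmig".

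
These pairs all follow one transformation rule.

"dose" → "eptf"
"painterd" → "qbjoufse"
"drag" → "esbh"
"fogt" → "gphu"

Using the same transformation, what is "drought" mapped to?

espvhiu

Each output is the input with this applied: shift every letter 1 place forward in the alphabet (wrapping around).
Doing the same to "drought": "espvhiu".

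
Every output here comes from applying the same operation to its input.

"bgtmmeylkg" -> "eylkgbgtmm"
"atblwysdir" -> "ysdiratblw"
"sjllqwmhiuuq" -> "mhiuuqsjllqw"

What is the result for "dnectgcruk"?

Each output is the input with this applied: swap the front and back halves of the string.
"dnectgcruk" → "gcrukdnect".

gcrukdnect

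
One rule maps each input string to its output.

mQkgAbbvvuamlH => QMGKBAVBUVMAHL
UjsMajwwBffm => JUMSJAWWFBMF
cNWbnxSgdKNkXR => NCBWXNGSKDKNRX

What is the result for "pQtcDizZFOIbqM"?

In each case the input is transformed by: swap each adjacent pair of characters (1↔2, 3↔4, ...), then convert every letter to uppercase.
"pQtcDizZFOIbqM" → "QpctiDZzOFbIMq" → "QPCTIDZZOFBIMQ".

QPCTIDZZOFBIMQ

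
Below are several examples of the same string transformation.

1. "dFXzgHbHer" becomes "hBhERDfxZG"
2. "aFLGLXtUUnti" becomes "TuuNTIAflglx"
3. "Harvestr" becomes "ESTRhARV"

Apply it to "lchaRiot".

rIOTLCHA

In each case the input is transformed by: flip the case of every letter, then swap the front and back halves of the string.
For "lchaRiot", step one produces "LCHArIOT"; step two turns that into "rIOTLCHA".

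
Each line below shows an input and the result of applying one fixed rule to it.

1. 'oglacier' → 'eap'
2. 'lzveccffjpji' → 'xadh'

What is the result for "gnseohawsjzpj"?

The transformation: keep one character in every 3, starting at position 2 (positions 2nd, 5th, 8th, ...), then shift every letter 2 places backward in the alphabet (wrapping around).
Applying both steps to "gnseohawsjzpj": "nowz", then "lmux".

lmux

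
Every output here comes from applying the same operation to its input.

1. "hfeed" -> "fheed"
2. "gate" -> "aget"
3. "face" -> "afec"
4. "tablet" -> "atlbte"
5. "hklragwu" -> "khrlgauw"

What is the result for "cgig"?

gcgi

Looking at the pairs, the operation is to swap each adjacent pair of characters (1↔2, 3↔4, ...).
Doing the same to "cgig": "gcgi".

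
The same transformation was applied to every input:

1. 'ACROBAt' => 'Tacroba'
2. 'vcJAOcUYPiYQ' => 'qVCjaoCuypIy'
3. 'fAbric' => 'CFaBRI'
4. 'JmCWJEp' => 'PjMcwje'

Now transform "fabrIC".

cFABRi

The rule is to move the last character to the front, then flip the case of every letter.
"fabrIC" → "cFABRi".
(Check on "JmCWJEp": → "pJmCWJE" → "PjMcwje" ✓)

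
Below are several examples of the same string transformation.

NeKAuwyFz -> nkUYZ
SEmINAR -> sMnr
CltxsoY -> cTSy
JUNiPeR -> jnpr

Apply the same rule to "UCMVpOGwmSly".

What's happening: flip the case of every letter, then keep every other character starting from the first (positions 1st, 3rd, 5th, ...).
Working it through for "UCMVpOGwmSly": intermediate "ucmvPogWMsLY", final "umPgML".

umPgML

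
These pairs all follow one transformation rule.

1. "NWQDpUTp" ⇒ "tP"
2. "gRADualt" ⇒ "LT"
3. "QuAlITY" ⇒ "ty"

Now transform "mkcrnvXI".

xi

The rule is to flip the case of every letter, then keep only the last 2 characters.
So "mkcrnvXI" becomes "xi".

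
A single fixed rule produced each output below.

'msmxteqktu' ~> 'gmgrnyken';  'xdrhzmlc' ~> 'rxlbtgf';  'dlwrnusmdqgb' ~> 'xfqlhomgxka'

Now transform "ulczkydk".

The transformation: shift every letter 6 places backward in the alphabet (wrapping around), then delete the last character.
"ulczkydk" → "ofwtesxe" → "ofwtesx".

ofwtesx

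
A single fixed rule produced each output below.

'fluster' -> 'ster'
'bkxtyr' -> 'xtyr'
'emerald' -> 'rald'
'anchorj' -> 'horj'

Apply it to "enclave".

The pattern: keep only the last 4 characters.
"enclave" → "lave".

lave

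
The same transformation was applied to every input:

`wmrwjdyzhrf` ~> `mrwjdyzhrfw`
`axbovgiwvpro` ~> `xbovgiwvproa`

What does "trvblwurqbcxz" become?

The rule is to move the first character to the end.
Doing the same to "trvblwurqbcxz": "rvblwurqbcxzt".

rvblwurqbcxzt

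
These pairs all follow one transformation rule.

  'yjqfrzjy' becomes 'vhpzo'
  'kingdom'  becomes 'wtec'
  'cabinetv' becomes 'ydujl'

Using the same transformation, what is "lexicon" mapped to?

ysed

Rule — delete the first 3 characters, then shift every letter 10 places backward in the alphabet (wrapping around).
Working it through for "lexicon": intermediate "icon", final "ysed".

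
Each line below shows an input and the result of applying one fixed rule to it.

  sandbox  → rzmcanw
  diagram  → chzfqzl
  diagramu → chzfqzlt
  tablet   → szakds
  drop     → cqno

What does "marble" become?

Looking at the pairs, the operation is to shift every letter 1 place backward in the alphabet (wrapping around).
For "marble" the result is "lzqakd".

lzqakd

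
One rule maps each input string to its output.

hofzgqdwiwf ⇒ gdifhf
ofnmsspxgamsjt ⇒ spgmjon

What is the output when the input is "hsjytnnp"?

Rule — keep every other character starting from the first (positions 1st, 3rd, 5th, ...), then move the first 2 characters to the end (rotate left by 2).
Starting from "hsjytnnp": after the first operation, "hjtn"; after the second, "tnhj".
(Check on "hofzgqdwiwf": → "hfgdif" → "gdifhf" ✓)

tnhj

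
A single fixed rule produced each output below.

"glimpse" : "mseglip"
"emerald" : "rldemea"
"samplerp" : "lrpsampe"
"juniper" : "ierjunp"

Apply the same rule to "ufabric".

The transformation: move the last 3 characters to the front (rotate right by 3), then swap the first and last characters.
For "ufabric", step one produces "ricufab"; step two turns that into "bicufar".

bicufar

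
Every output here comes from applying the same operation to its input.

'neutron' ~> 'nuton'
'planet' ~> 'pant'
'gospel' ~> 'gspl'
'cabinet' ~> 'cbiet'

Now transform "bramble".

What's happening: double every character, then keep one character in every 3, starting at position 2 (positions 2nd, 5th, 8th, ...).
Starting from "bramble": after the first operation, "bbrraammbbllee"; after the second, "bamle".

bamle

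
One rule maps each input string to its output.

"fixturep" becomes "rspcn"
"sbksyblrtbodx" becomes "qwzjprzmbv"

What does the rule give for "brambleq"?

In each case the input is transformed by: shift every letter 2 places backward in the alphabet (wrapping around), then delete the first 3 characters.
Working it through for "brambleq": intermediate "zpykzjco", final "kzjco".
(Check on "fixturep": → "dgvrspcn" → "rspcn" ✓)

kzjco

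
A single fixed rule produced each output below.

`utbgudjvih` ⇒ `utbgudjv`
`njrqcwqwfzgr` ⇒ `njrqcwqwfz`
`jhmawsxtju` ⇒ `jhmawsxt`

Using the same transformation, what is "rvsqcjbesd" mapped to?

Rule — delete the last 2 characters.
Doing the same to "rvsqcjbesd": "rvsqcjbe".

rvsqcjbe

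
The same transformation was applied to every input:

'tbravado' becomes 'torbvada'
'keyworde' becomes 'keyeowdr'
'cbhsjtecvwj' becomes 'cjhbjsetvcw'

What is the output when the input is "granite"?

gearint

Rule — move the last character to the front, then swap each adjacent pair of characters (1↔2, 3↔4, ...).
"granite" → "egranit" → "gearint".
(Check on "keyworde": → "ekeyword" → "keyeowdr" ✓)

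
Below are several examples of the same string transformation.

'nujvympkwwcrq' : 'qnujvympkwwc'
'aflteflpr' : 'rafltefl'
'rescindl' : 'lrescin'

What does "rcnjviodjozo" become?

orcnjviodjo

In each case the input is transformed by: move the last character to the front, then delete the last character.
Starting from "rcnjviodjozo": after the first operation, "orcnjviodjoz"; after the second, "orcnjviodjo".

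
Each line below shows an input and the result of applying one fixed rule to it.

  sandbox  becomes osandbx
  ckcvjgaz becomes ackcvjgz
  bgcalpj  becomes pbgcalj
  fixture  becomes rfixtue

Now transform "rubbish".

The rule is to move the last character to the front, then swap the first and last characters.
On "rubbish": the first step gives "hrubbis", and the second then gives "srubbih".
(Check on "fixture": → "efixtur" → "rfixtue" ✓)

srubbih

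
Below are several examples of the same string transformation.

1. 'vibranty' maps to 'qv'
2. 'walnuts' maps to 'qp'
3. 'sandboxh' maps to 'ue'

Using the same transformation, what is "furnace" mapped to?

zb

In each case the input is transformed by: shift every letter 3 places backward in the alphabet (wrapping around), then keep only the last 2 characters.
"furnace" → "crokxzb" → "zb".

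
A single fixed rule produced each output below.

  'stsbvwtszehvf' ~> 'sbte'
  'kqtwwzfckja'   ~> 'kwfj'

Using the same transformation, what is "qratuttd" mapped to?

Rule — delete the last character, then keep one character in every 3, starting at position 1 (positions 1st, 4th, 7th, ...).
On "qratuttd": the first step gives "qratutt", and the second then gives "qtt".

qtt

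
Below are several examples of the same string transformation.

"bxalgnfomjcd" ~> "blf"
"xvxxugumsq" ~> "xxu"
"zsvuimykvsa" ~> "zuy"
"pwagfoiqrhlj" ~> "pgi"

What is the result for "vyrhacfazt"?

vhf

Each output is the input with this applied: delete the last 3 characters, then keep one character in every 3, starting at position 1 (positions 1st, 4th, 7th, ...).
"vyrhacfazt" → "vyrhacf" → "vhf".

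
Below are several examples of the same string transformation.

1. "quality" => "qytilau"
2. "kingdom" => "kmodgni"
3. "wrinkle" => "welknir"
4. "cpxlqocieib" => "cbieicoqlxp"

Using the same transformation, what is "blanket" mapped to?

Each output is the input with this applied: move the first character to the end, then reverse the string.
For "blanket", step one produces "lanketb"; step two turns that into "bteknal".

bteknal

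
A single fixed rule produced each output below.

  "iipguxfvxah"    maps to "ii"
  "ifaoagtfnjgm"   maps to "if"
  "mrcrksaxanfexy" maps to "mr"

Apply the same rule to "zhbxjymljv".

zh

The rule is to keep only the first 2 characters.
Doing the same to "zhbxjymljv": "zh".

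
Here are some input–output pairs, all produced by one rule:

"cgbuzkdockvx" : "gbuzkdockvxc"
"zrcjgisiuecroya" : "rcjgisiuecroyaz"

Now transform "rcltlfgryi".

cltlfgryir

In each case the input is transformed by: move the first character to the end.
So "rcltlfgryi" becomes "cltlfgryir".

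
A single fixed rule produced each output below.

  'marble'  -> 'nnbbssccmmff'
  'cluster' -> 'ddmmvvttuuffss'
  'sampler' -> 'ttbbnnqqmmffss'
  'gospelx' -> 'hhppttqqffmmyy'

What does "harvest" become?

The rule is to double every character, then shift every letter 1 place forward in the alphabet (wrapping around).
"harvest" → "hhaarrvveesstt" → "iibbsswwffttuu".

iibbsswwffttuu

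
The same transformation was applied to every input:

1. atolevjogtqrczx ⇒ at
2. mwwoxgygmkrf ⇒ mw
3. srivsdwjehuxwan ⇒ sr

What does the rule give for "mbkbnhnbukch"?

mb

The transformation: keep only the first 2 characters.
"mbkbnhnbukch" → "mb".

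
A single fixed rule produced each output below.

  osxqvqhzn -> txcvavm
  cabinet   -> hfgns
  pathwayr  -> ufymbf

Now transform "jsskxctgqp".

oxxpchyl

Looking at the pairs, the operation is to shift every letter 5 places forward in the alphabet (wrapping around), then delete the last 2 characters.
Starting from "jsskxctgqp": after the first operation, "oxxpchylvu"; after the second, "oxxpchyl".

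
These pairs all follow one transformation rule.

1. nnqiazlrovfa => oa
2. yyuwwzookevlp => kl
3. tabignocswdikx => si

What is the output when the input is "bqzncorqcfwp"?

Rule — keep one character in every 3, starting at position 3 (positions 3rd, 6th, 9th, ...), then delete the first 2 characters.
So "bqzncorqcfwp" becomes "cp".

cp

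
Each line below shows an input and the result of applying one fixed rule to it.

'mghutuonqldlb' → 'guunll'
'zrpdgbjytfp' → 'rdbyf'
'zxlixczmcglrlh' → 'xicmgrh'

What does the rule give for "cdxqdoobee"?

What's happening: keep every other character starting from the second (positions 2nd, 4th, 6th, ...).
For "cdxqdoobee" the result is "dqobe".

dqobe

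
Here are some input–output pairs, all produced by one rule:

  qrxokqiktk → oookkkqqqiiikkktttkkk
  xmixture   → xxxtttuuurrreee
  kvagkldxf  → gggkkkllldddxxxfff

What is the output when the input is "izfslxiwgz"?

ssslllxxxiiiwwwgggzzz

In each case the input is transformed by: delete the first 3 characters, then repeat every character 3 times.
Applying both steps to "izfslxiwgz": "slxiwgz", then "ssslllxxxiiiwwwgggzzz".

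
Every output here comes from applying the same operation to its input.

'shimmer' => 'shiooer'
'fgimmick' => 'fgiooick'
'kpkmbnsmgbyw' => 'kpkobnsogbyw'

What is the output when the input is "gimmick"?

The transformation: replace every "m" with "o".
Doing the same to "gimmick": "giooick".

giooick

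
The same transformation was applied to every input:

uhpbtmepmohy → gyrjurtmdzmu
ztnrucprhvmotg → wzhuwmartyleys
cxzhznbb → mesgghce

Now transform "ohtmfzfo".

The transformation: move the first 3 characters to the end (rotate left by 3), then shift every letter 5 places forward in the alphabet (wrapping around).
Applying both steps to "ohtmfzfo": "mfzfooht", then "rkekttmy".

rkekttmy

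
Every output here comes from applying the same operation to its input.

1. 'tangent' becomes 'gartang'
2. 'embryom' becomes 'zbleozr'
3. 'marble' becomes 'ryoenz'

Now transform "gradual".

The pattern: reverse the string, then shift every letter 13 places forward in the alphabet (wrapping around) — i.e. ROT13.
"gradual" → "laudarg" → "ynhqnet".

ynhqnet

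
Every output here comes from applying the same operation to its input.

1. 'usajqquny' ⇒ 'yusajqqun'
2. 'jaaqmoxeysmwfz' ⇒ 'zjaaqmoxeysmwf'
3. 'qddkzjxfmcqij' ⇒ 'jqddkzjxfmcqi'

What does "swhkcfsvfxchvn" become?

nswhkcfsvfxchv

The pattern: move the last character to the front.
So "swhkcfsvfxchvn" becomes "nswhkcfsvfxchv".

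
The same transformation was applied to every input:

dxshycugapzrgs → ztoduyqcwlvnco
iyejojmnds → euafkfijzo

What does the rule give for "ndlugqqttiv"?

jzhqcmmpper

What's happening: shift every letter 4 places backward in the alphabet (wrapping around).
Doing the same to "ndlugqqttiv": "jzhqcmmpper".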